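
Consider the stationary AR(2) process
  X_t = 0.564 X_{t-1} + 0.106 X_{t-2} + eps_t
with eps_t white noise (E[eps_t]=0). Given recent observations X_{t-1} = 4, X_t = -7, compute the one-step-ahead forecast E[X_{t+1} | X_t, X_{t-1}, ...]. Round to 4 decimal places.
E[X_{t+1} \mid \mathcal F_t] = -3.5240

For an AR(p) model X_t = c + sum_i phi_i X_{t-i} + eps_t, the
one-step-ahead conditional mean is
  E[X_{t+1} | X_t, ...] = c + sum_i phi_i X_{t+1-i}.
Substitute known values:
  E[X_{t+1} | ...] = (0.564) * (-7) + (0.106) * (4)
                   = -3.5240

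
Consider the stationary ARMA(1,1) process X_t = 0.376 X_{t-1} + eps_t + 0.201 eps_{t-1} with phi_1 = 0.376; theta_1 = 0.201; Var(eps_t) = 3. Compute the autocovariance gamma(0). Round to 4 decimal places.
\gamma(0) = 4.1632

Multiply the model equation by X_{t-k} and take expectations. With theta_0 = psi_0 = 1 and psi_j the MA(infinity) weights, this gives
  gamma(k) - sum_i phi_i gamma(k-i) = c_k,
  c_k = sigma^2 * sum_{j=k..q} theta_j psi_{j-k}   (c_k = 0 for k > q),
using gamma(-m) = gamma(m).
psi-weights needed (psi_j = theta_j + sum_i phi_i psi_{j-i}):
  psi_1 = theta_1 + phi_1 = 0.201 + (0.376) = 0.577
Right-hand sides:
  c_0 = sigma^2 (1 + theta_1 psi_1) = 3 * (1 + (0.201)(0.577)) = 3 * 1.115977 = 3.347931
  c_1 = sigma^2 theta_1 = 3 * (0.201) = 0.603
  c_2 = 0
Equations for k = 0 and k = 1 (AR order 1):
  gamma(0) = phi_1 gamma(1) + c_0
  gamma(1) = phi_1 gamma(0) + c_1
Substituting the second into the first: gamma(0) (1 - phi_1^2) = c_0 + phi_1 c_1, so
  gamma(0) = (c_0 + phi_1 c_1) / (1 - phi_1^2) = (3.347931 + (0.376)(0.603)) / (1 - (0.376)^2) = 3.574659 / 0.858624 = 4.163241.
Therefore gamma(0) = 4.1632 (to 4 decimal places).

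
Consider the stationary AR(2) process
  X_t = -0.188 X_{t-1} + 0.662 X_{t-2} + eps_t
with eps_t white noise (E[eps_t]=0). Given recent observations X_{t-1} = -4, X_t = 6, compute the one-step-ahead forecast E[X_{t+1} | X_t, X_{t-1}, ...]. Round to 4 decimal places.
E[X_{t+1} \mid \mathcal F_t] = -3.7760

For an AR(p) model X_t = c + sum_i phi_i X_{t-i} + eps_t, the
one-step-ahead conditional mean is
  E[X_{t+1} | X_t, ...] = c + sum_i phi_i X_{t+1-i}.
Substitute known values:
  E[X_{t+1} | ...] = (-0.188) * (6) + (0.662) * (-4)
                   = -3.7760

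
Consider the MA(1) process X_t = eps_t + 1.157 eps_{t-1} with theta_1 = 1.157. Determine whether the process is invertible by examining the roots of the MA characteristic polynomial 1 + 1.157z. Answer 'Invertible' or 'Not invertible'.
\text{Not invertible}

The MA(q) characteristic polynomial is P(z) = 1 + 1.157z.
Invertibility requires all roots to lie outside the unit circle, i.e. |z| > 1 for every root.
This is linear in z: 1 + (1.157) z = 0  =>  z = -1/(1.157) = -0.864304,  |z| = 0.864304.
Moduli of all roots: 0.8643.
All moduli strictly greater than 1? No.
Verdict: Not invertible.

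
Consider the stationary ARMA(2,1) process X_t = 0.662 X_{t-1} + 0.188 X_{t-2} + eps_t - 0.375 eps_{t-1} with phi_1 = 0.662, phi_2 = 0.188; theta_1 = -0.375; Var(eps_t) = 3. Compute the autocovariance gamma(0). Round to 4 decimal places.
\gamma(0) = 4.9076

Multiply the model equation by X_{t-k} and take expectations. With theta_0 = psi_0 = 1 and psi_j the MA(infinity) weights, this gives
  gamma(k) - sum_i phi_i gamma(k-i) = c_k,
  c_k = sigma^2 * sum_{j=k..q} theta_j psi_{j-k}   (c_k = 0 for k > q),
using gamma(-m) = gamma(m).
psi-weights needed (psi_j = theta_j + sum_i phi_i psi_{j-i}):
  psi_1 = theta_1 + phi_1 = -0.375 + (0.662) = 0.287
Right-hand sides:
  c_0 = sigma^2 (1 + theta_1 psi_1) = 3 * (1 + (-0.375)(0.287)) = 3 * 0.892375 = 2.677125
  c_1 = sigma^2 theta_1 = 3 * (-0.375) = -1.125
  c_2 = 0
Equations for k = 0, 1, 2 (AR order 2, c_2 = 0):
  (E0) gamma(0) = phi_1 gamma(1) + phi_2 gamma(2) + c_0
  (E1) gamma(1) = phi_1 gamma(0) + phi_2 gamma(1) + c_1
  (E2) gamma(2) = phi_1 gamma(1) + phi_2 gamma(0)
From (E1): gamma(1) = A gamma(0) + B with
  A = phi_1 / (1 - phi_2) = 0.662 / 0.812 = 0.815271,   B = c_1 / (1 - phi_2) = -1.125 / 0.812 = -1.385468.
Insert (E2) into (E0): gamma(0) (1 - phi_2^2) = phi_1 (1 + phi_2) gamma(1) + c_0.
  phi_1 (1 + phi_2) = (0.662)(1.188) = 0.786456,   1 - phi_2^2 = 0.964656.
Replace gamma(1) by A gamma(0) + B and collect gamma(0):
  gamma(0) [0.964656 - (0.786456)(0.815271)] = (0.786456)(-1.385468) + 2.677125
  gamma(0) * 0.323481 = 1.587515
  gamma(0) = 1.587515 / 0.323481 = 4.907596.
Therefore gamma(0) = 4.9076 (to 4 decimal places).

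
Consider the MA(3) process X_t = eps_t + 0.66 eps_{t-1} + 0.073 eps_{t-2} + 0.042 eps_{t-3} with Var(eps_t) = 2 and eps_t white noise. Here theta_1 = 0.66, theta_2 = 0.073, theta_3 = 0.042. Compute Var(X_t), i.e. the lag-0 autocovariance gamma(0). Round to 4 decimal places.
\gamma(0) = 2.8854

For an MA(q) process X_t = eps_t + sum_i theta_i eps_{t-i} with
Var(eps_t) = sigma^2, the variance is
  gamma(0) = sigma^2 * (1 + sum_i theta_i^2).
  sum_i theta_i^2 = (0.66)^2 + (0.073)^2 + (0.042)^2 = 0.4356 + 0.005329 + 0.001764 = 0.442693.
  gamma(0) = 2 * (1 + 0.442693) = 2 * 1.442693 = 2.885386, which rounds to 2.8854.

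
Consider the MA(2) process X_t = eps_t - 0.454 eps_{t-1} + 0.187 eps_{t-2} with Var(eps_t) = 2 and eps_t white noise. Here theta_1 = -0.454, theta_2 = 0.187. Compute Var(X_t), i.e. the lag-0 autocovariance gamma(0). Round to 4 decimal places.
\gamma(0) = 2.4822

For an MA(q) process X_t = eps_t + sum_i theta_i eps_{t-i} with
Var(eps_t) = sigma^2, the variance is
  gamma(0) = sigma^2 * (1 + sum_i theta_i^2).
  sum_i theta_i^2 = (-0.454)^2 + (0.187)^2 = 0.206116 + 0.034969 = 0.241085.
  gamma(0) = 2 * (1 + 0.241085) = 2 * 1.241085 = 2.48217, which rounds to 2.4822.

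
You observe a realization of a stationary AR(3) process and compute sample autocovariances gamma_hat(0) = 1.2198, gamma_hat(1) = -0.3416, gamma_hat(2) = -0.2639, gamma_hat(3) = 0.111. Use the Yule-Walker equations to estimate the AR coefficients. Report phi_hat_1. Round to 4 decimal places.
\hat\phi_{1} = -0.4000

The Yule-Walker equations for an AR(p) process read, in matrix form,
  Gamma_p phi = r_p,   with   (Gamma_p)_{ij} = gamma(|i - j|),
                       (r_p)_i = gamma(i),   i,j = 1..p.
Substitute the sample gammas (Toeplitz matrix and right-hand side of size 3):
  Gamma_p = [[1.2198, -0.3416, -0.2639], [-0.3416, 1.2198, -0.3416], [-0.2639, -0.3416, 1.2198]]
  r_p     = [-0.3416, -0.2639, 0.111]
Written out (R1..R3):
  (R1) 1.2198 phi_1 - 0.3416 phi_2 - 0.2639 phi_3 = -0.3416
  (R2) -0.3416 phi_1 + 1.2198 phi_2 - 0.3416 phi_3 = -0.2639
  (R3) -0.2639 phi_1 - 0.3416 phi_2 + 1.2198 phi_3 = 0.111
Gaussian elimination:
  R2 <- R2 - (-0.3416/1.2198) R1 = R2 - (-0.280046) R1:  1.124136 phi_2 - 0.415504 phi_3 = -0.359564
  R3 <- R3 - (-0.2639/1.2198) R1 = R3 - (-0.216347) R1:  -0.415504 phi_2 + 1.162706 phi_3 = 0.037096
  R3 <- R3 - (-0.415504/1.124136) R2 = R3 - (-0.369621) R2:  1.009127 phi_3 = -0.095806
Back-substitution:
  phi_hat_3 = -0.095806 / 1.009127 = -0.09494
  phi_hat_2 = (-0.359564 - (-0.415504)(-0.09494)) / 1.124136 = -0.354949
  phi_hat_1 = (-0.3416 - (-0.3416)(-0.354949) - (-0.2639)(-0.09494)) / 1.2198 = -0.399988
So phi_hat = [-0.4000, -0.3549, -0.0949].
Therefore phi_hat_1 = -0.4000.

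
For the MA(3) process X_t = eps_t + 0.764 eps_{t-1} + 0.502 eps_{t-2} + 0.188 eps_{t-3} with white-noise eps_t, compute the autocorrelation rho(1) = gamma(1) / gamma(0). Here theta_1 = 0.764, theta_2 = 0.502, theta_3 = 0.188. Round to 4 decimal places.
\rho(1) = 0.6637

For an MA(q) process with theta_0 = 1, the autocovariance is
  gamma(k) = sigma^2 * sum_{i=0..q-k} theta_i * theta_{i+k},
and rho(k) = gamma(k) / gamma(0). Sigma^2 cancels.
  numerator   = (1)*(0.764) + (0.764)*(0.502) + (0.502)*(0.188) = 1.241904.
  denominator = (1)^2 + (0.764)^2 + (0.502)^2 + (0.188)^2 = 1.871044.
  rho(1) = 1.241904 / 1.871044 = 0.6637.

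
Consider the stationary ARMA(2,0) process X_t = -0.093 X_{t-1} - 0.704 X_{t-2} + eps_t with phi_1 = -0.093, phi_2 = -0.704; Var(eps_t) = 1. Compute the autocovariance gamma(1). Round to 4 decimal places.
\gamma(1) = -0.1085

Multiply the model equation by X_{t-k} and take expectations. With theta_0 = psi_0 = 1 and psi_j the MA(infinity) weights, this gives
  gamma(k) - sum_i phi_i gamma(k-i) = c_k,
  c_k = sigma^2 * sum_{j=k..q} theta_j psi_{j-k}   (c_k = 0 for k > q),
using gamma(-m) = gamma(m).
Pure AR (q = 0): c_0 = sigma^2 = 1, c_k = 0 for k >= 1.
Equations for k = 0, 1, 2 (AR order 2, c_2 = 0):
  (E0) gamma(0) = phi_1 gamma(1) + phi_2 gamma(2) + c_0
  (E1) gamma(1) = phi_1 gamma(0) + phi_2 gamma(1) + c_1
  (E2) gamma(2) = phi_1 gamma(1) + phi_2 gamma(0)
From (E1): gamma(1) = A gamma(0) + B with
  A = phi_1 / (1 - phi_2) = -0.093 / 1.704 = -0.054577,   B = c_1 / (1 - phi_2) = 0 / 1.704 = 0.
Insert (E2) into (E0): gamma(0) (1 - phi_2^2) = phi_1 (1 + phi_2) gamma(1) + c_0.
  phi_1 (1 + phi_2) = (-0.093)(0.296) = -0.027528,   1 - phi_2^2 = 0.504384.
Replace gamma(1) by A gamma(0) + B and collect gamma(0):
  gamma(0) [0.504384 - (-0.027528)(-0.054577)] = c_0 = 1
  gamma(0) * 0.502882 = 1
  gamma(0) = 1 / 0.502882 = 1.98854.
  gamma(1) = A gamma(0) = (-0.054577)(1.98854) = -0.108529.
Therefore gamma(1) = -0.1085 (to 4 decimal places).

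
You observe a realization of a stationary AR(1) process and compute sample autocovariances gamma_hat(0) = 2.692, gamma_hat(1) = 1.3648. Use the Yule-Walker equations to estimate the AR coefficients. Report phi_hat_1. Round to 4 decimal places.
\hat\phi_{1} = 0.5070

The Yule-Walker equations for an AR(p) process read, in matrix form,
  Gamma_p phi = r_p,   with   (Gamma_p)_{ij} = gamma(|i - j|),
                       (r_p)_i = gamma(i),   i,j = 1..p.
Substitute the sample gammas (Toeplitz matrix and right-hand side of size 1):
  Gamma_p = [[2.692]]
  r_p     = [1.3648]
With p = 1 this is the single equation gamma(0) phi_1 = gamma(1):
  phi_hat_1 = gamma(1) / gamma(0) = 1.3648 / 2.692 = 0.5070.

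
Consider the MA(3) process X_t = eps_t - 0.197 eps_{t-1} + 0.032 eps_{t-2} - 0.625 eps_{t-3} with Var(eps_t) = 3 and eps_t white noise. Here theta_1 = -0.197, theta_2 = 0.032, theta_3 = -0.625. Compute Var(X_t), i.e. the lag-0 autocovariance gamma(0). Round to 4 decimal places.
\gamma(0) = 4.2914

For an MA(q) process X_t = eps_t + sum_i theta_i eps_{t-i} with
Var(eps_t) = sigma^2, the variance is
  gamma(0) = sigma^2 * (1 + sum_i theta_i^2).
  sum_i theta_i^2 = (-0.197)^2 + (0.032)^2 + (-0.625)^2 = 0.038809 + 0.001024 + 0.390625 = 0.430458.
  gamma(0) = 3 * (1 + 0.430458) = 3 * 1.430458 = 4.291374, which rounds to 4.2914.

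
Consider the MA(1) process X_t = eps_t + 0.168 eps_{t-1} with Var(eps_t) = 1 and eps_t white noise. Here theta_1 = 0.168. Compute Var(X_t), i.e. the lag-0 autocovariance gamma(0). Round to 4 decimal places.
\gamma(0) = 1.0282

For an MA(q) process X_t = eps_t + sum_i theta_i eps_{t-i} with
Var(eps_t) = sigma^2, the variance is
  gamma(0) = sigma^2 * (1 + sum_i theta_i^2).
  sum_i theta_i^2 = (0.168)^2 = 0.028224.
  gamma(0) = 1 * (1 + 0.028224) = 1 * 1.028224 = 1.028224, which rounds to 1.0282.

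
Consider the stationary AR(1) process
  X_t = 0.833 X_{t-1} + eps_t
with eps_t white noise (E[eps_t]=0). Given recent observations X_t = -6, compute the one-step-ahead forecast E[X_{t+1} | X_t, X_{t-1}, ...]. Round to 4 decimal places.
E[X_{t+1} \mid \mathcal F_t] = -4.9980

For an AR(p) model X_t = c + sum_i phi_i X_{t-i} + eps_t, the
one-step-ahead conditional mean is
  E[X_{t+1} | X_t, ...] = c + sum_i phi_i X_{t+1-i}.
Substitute known values:
  E[X_{t+1} | ...] = (0.833) * (-6)
                   = -4.9980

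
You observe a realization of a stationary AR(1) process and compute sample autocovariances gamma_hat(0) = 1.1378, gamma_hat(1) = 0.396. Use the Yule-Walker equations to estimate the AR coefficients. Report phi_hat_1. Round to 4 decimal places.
\hat\phi_{1} = 0.3480

The Yule-Walker equations for an AR(p) process read, in matrix form,
  Gamma_p phi = r_p,   with   (Gamma_p)_{ij} = gamma(|i - j|),
                       (r_p)_i = gamma(i),   i,j = 1..p.
Substitute the sample gammas (Toeplitz matrix and right-hand side of size 1):
  Gamma_p = [[1.1378]]
  r_p     = [0.396]
With p = 1 this is the single equation gamma(0) phi_1 = gamma(1):
  phi_hat_1 = gamma(1) / gamma(0) = 0.396 / 1.1378 = 0.3480.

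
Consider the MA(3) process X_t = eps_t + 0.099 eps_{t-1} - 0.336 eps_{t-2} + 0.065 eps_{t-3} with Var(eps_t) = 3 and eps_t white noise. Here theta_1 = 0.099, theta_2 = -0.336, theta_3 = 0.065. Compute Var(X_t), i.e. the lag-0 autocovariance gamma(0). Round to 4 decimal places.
\gamma(0) = 3.3808

For an MA(q) process X_t = eps_t + sum_i theta_i eps_{t-i} with
Var(eps_t) = sigma^2, the variance is
  gamma(0) = sigma^2 * (1 + sum_i theta_i^2).
  sum_i theta_i^2 = (0.099)^2 + (-0.336)^2 + (0.065)^2 = 0.009801 + 0.112896 + 0.004225 = 0.126922.
  gamma(0) = 3 * (1 + 0.126922) = 3 * 1.126922 = 3.380766, which rounds to 3.3808.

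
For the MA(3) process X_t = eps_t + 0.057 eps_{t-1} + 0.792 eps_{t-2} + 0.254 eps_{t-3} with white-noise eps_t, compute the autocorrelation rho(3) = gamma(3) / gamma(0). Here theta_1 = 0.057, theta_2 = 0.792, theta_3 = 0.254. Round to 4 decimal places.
\rho(3) = 0.1498

For an MA(q) process with theta_0 = 1, the autocovariance is
  gamma(k) = sigma^2 * sum_{i=0..q-k} theta_i * theta_{i+k},
and rho(k) = gamma(k) / gamma(0). Sigma^2 cancels.
  numerator   = (1)*(0.254) = 0.254.
  denominator = (1)^2 + (0.057)^2 + (0.792)^2 + (0.254)^2 = 1.695029.
  rho(3) = 0.254 / 1.695029 = 0.1498.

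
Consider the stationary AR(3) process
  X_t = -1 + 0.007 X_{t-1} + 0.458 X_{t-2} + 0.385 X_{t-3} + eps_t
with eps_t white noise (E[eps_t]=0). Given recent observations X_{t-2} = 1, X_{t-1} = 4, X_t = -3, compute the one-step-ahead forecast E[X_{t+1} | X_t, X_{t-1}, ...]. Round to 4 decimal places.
E[X_{t+1} \mid \mathcal F_t] = 1.1960

For an AR(p) model X_t = c + sum_i phi_i X_{t-i} + eps_t, the
one-step-ahead conditional mean is
  E[X_{t+1} | X_t, ...] = c + sum_i phi_i X_{t+1-i}.
Substitute known values:
  E[X_{t+1} | ...] = -1 + (0.007) * (-3) + (0.458) * (4) + (0.385) * (1)
                   = 1.1960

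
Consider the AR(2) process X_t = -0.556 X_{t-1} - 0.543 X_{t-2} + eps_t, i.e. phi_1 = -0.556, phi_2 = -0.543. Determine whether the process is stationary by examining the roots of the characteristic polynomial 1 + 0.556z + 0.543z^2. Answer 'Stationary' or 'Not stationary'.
\text{Stationary}

The AR(p) characteristic polynomial is P(z) = 1 + 0.556z + 0.543z^2.
Stationarity requires all roots to lie outside the unit circle, i.e. |z| > 1 for every root.
Set 1 + (0.556) z + (0.543) z^2 = 0, i.e. a z^2 + b z + c = 0 with a = 0.543, b = 0.556, c = 1.
Discriminant D = b^2 - 4ac = (0.556)^2 - 4*(0.543)*1 = 0.309136 - (2.172) = -1.862864.
D < 0, so the roots are the complex-conjugate pair z = (-b +/- i sqrt(-D)) / (2a) = -0.512 +/- 1.2568i.
For a conjugate pair |z|^2 = z * conj(z) = (product of roots) = c/a = 1/(0.543) = 1.841621, so |z| = sqrt(1.841621) = 1.3571 for both roots.
Moduli of all roots: 1.3571, 1.3571.
All moduli strictly greater than 1? Yes.
Verdict: Stationary.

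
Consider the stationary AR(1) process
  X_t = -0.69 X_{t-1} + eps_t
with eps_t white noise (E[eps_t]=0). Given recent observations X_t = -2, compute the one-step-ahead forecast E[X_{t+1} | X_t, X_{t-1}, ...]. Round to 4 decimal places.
E[X_{t+1} \mid \mathcal F_t] = 1.3800

For an AR(p) model X_t = c + sum_i phi_i X_{t-i} + eps_t, the
one-step-ahead conditional mean is
  E[X_{t+1} | X_t, ...] = c + sum_i phi_i X_{t+1-i}.
Substitute known values:
  E[X_{t+1} | ...] = (-0.69) * (-2)
                   = 1.3800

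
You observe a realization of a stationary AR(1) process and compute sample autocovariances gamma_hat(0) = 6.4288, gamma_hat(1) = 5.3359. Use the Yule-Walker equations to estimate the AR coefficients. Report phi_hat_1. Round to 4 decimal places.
\hat\phi_{1} = 0.8300

The Yule-Walker equations for an AR(p) process read, in matrix form,
  Gamma_p phi = r_p,   with   (Gamma_p)_{ij} = gamma(|i - j|),
                       (r_p)_i = gamma(i),   i,j = 1..p.
Substitute the sample gammas (Toeplitz matrix and right-hand side of size 1):
  Gamma_p = [[6.4288]]
  r_p     = [5.3359]
With p = 1 this is the single equation gamma(0) phi_1 = gamma(1):
  phi_hat_1 = gamma(1) / gamma(0) = 5.3359 / 6.4288 = 0.8300.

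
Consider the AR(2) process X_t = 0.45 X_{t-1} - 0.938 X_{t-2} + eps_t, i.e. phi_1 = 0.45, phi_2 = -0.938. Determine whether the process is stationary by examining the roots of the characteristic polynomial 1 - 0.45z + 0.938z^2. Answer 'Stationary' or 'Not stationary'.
\text{Stationary}

The AR(p) characteristic polynomial is P(z) = 1 - 0.45z + 0.938z^2.
Stationarity requires all roots to lie outside the unit circle, i.e. |z| > 1 for every root.
Set 1 + (-0.45) z + (0.938) z^2 = 0, i.e. a z^2 + b z + c = 0 with a = 0.938, b = -0.45, c = 1.
Discriminant D = b^2 - 4ac = (-0.45)^2 - 4*(0.938)*1 = 0.2025 - (3.752) = -3.5495.
D < 0, so the roots are the complex-conjugate pair z = (-b +/- i sqrt(-D)) / (2a) = 0.2399 +/- 1.0043i.
For a conjugate pair |z|^2 = z * conj(z) = (product of roots) = c/a = 1/(0.938) = 1.066098, so |z| = sqrt(1.066098) = 1.0325 for both roots.
Moduli of all roots: 1.0325, 1.0325.
All moduli strictly greater than 1? Yes.
Verdict: Stationary.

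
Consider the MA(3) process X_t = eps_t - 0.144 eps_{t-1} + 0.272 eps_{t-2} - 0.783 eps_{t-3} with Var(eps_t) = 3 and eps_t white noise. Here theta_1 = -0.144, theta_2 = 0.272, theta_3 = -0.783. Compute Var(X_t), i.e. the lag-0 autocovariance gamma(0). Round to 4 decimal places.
\gamma(0) = 5.1234

For an MA(q) process X_t = eps_t + sum_i theta_i eps_{t-i} with
Var(eps_t) = sigma^2, the variance is
  gamma(0) = sigma^2 * (1 + sum_i theta_i^2).
  sum_i theta_i^2 = (-0.144)^2 + (0.272)^2 + (-0.783)^2 = 0.020736 + 0.073984 + 0.613089 = 0.707809.
  gamma(0) = 3 * (1 + 0.707809) = 3 * 1.707809 = 5.123427, which rounds to 5.1234.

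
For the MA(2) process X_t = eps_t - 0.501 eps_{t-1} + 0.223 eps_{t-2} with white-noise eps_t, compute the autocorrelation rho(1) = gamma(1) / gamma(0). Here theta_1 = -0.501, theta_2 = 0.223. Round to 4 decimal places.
\rho(1) = -0.4711

For an MA(q) process with theta_0 = 1, the autocovariance is
  gamma(k) = sigma^2 * sum_{i=0..q-k} theta_i * theta_{i+k},
and rho(k) = gamma(k) / gamma(0). Sigma^2 cancels.
  numerator   = (1)*(-0.501) + (-0.501)*(0.223) = -0.612723.
  denominator = (1)^2 + (-0.501)^2 + (0.223)^2 = 1.30073.
  rho(1) = -0.612723 / 1.30073 = -0.4711.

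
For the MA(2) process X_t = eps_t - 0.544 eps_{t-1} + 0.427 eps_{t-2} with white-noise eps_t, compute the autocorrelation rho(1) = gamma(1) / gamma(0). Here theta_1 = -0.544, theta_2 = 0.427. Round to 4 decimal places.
\rho(1) = -0.5251

For an MA(q) process with theta_0 = 1, the autocovariance is
  gamma(k) = sigma^2 * sum_{i=0..q-k} theta_i * theta_{i+k},
and rho(k) = gamma(k) / gamma(0). Sigma^2 cancels.
  numerator   = (1)*(-0.544) + (-0.544)*(0.427) = -0.776288.
  denominator = (1)^2 + (-0.544)^2 + (0.427)^2 = 1.478265.
  rho(1) = -0.776288 / 1.478265 = -0.5251.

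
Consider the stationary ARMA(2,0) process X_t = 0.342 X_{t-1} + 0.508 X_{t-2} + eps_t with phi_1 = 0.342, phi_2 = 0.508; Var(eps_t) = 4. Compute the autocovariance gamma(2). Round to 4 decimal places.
\gamma(2) = 7.7795

Multiply the model equation by X_{t-k} and take expectations. With theta_0 = psi_0 = 1 and psi_j the MA(infinity) weights, this gives
  gamma(k) - sum_i phi_i gamma(k-i) = c_k,
  c_k = sigma^2 * sum_{j=k..q} theta_j psi_{j-k}   (c_k = 0 for k > q),
using gamma(-m) = gamma(m).
Pure AR (q = 0): c_0 = sigma^2 = 4, c_k = 0 for k >= 1.
Equations for k = 0, 1, 2 (AR order 2, c_2 = 0):
  (E0) gamma(0) = phi_1 gamma(1) + phi_2 gamma(2) + c_0
  (E1) gamma(1) = phi_1 gamma(0) + phi_2 gamma(1) + c_1
  (E2) gamma(2) = phi_1 gamma(1) + phi_2 gamma(0)
From (E1): gamma(1) = A gamma(0) + B with
  A = phi_1 / (1 - phi_2) = 0.342 / 0.492 = 0.695122,   B = c_1 / (1 - phi_2) = 0 / 0.492 = 0.
Insert (E2) into (E0): gamma(0) (1 - phi_2^2) = phi_1 (1 + phi_2) gamma(1) + c_0.
  phi_1 (1 + phi_2) = (0.342)(1.508) = 0.515736,   1 - phi_2^2 = 0.741936.
Replace gamma(1) by A gamma(0) + B and collect gamma(0):
  gamma(0) [0.741936 - (0.515736)(0.695122)] = c_0 = 4
  gamma(0) * 0.383437 = 4
  gamma(0) = 4 / 0.383437 = 10.431973.
  gamma(1) = A gamma(0) = (0.695122)(10.431973) = 7.251493.
  gamma(2) = phi_1 gamma(1) + phi_2 gamma(0) = (0.342)(7.251493) + (0.508)(10.431973) = 7.779453.
Therefore gamma(2) = 7.7795 (to 4 decimal places).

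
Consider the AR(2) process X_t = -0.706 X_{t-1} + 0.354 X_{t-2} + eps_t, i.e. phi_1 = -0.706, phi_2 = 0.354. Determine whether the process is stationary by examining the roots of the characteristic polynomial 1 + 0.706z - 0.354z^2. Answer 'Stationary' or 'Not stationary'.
\text{Not stationary}

The AR(p) characteristic polynomial is P(z) = 1 + 0.706z - 0.354z^2.
Stationarity requires all roots to lie outside the unit circle, i.e. |z| > 1 for every root.
Set 1 + (0.706) z + (-0.354) z^2 = 0, i.e. a z^2 + b z + c = 0 with a = -0.354, b = 0.706, c = 1.
Discriminant D = b^2 - 4ac = (0.706)^2 - 4*(-0.354)*1 = 0.498436 - (-1.416) = 1.914436.
D >= 0, so the roots are real: z = (-b +/- sqrt(D)) / (2a) = (-0.706 +/- 1.383631) / (-0.708).
  z_1 = (-0.706 + 1.383631) / (-0.708) = -0.9571,   |z_1| = 0.9571.
  z_2 = (-0.706 - 1.383631) / (-0.708) = 2.9515,   |z_2| = 2.9515.
Moduli of all roots: 0.9571, 2.9515.
All moduli strictly greater than 1? No.
Verdict: Not stationary.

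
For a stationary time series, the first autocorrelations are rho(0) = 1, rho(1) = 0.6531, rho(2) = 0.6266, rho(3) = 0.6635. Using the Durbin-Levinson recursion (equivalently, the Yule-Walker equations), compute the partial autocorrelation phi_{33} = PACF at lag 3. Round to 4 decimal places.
\phi_{33} = 0.3359

The PACF at lag k is phi_{kk}, the last component of the solution
to the Yule-Walker system G_k phi = r_k where
  (G_k)_{ij} = rho(|i - j|), (r_k)_i = rho(i), i,j = 1..k.
Equivalently, Durbin-Levinson gives phi_{kk} iteratively:
  phi_{11} = rho(1)
  phi_{kk} = [rho(k) - sum_{j=1..k-1} phi_{k-1,j} rho(k-j)]
            / [1 - sum_{j=1..k-1} phi_{k-1,j} rho(j)],
  phi_{k,j} = phi_{k-1,j} - phi_{kk} phi_{k-1,k-j},  j = 1..k-1.
Step k = 1:
  phi_11 = rho(1) = 0.6531.
Step k = 2:
  phi_22 = [rho(2) - phi_11 rho(1)] / [1 - phi_11 rho(1)] = [0.6266 - (0.6531)(0.6531)] / [1 - (0.6531)(0.6531)]
         = 0.20006039 / 0.57346039 = 0.348865.
  Update: phi_21 = phi_11 - phi_22 phi_11 = 0.6531 - (0.348865)(0.6531) = 0.425256.
Step k = 3:
  phi_33 = [rho(3) - phi_21 rho(2) - phi_22 rho(1)] / [1 - phi_21 rho(1) - phi_22 rho(2)]
    numerator   = 0.6635 - (0.425256)(0.6266) - (0.348865)(0.6531) = 0.16919063
    denominator = 1 - (0.425256)(0.6531) - (0.348865)(0.6266) = 0.50366628
  phi_33 = 0.16919063 / 0.50366628 = 0.3359.
Therefore phi_{33} = 0.3359.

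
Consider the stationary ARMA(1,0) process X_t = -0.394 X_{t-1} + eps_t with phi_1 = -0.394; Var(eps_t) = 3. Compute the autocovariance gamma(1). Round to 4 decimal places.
\gamma(1) = -1.3992

Multiply the model equation by X_{t-k} and take expectations. With theta_0 = psi_0 = 1 and psi_j the MA(infinity) weights, this gives
  gamma(k) - sum_i phi_i gamma(k-i) = c_k,
  c_k = sigma^2 * sum_{j=k..q} theta_j psi_{j-k}   (c_k = 0 for k > q),
using gamma(-m) = gamma(m).
Pure AR (q = 0): c_0 = sigma^2 = 3, c_k = 0 for k >= 1.
Equations for k = 0 and k = 1 (AR order 1):
  gamma(0) = phi_1 gamma(1) + c_0
  gamma(1) = phi_1 gamma(0) + c_1
Substituting the second into the first: gamma(0) (1 - phi_1^2) = c_0 + phi_1 c_1, so
  gamma(0) = c_0 / (1 - phi_1^2) = 3 / (1 - (-0.394)^2) = 3 / 0.844764 = 3.551288.
  gamma(1) = phi_1 gamma(0) = (-0.394)(3.551288) = -1.399207.
Therefore gamma(1) = -1.3992 (to 4 decimal places).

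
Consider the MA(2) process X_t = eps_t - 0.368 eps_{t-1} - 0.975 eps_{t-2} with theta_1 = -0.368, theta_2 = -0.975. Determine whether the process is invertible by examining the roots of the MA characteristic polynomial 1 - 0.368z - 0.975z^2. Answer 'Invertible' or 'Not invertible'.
\text{Not invertible}

The MA(q) characteristic polynomial is P(z) = 1 - 0.368z - 0.975z^2.
Invertibility requires all roots to lie outside the unit circle, i.e. |z| > 1 for every root.
Set 1 + (-0.368) z + (-0.975) z^2 = 0, i.e. a z^2 + b z + c = 0 with a = -0.975, b = -0.368, c = 1.
Discriminant D = b^2 - 4ac = (-0.368)^2 - 4*(-0.975)*1 = 0.135424 - (-3.9) = 4.035424.
D >= 0, so the roots are real: z = (-b +/- sqrt(D)) / (2a) = (0.368 +/- 2.008836) / (-1.95).
  z_1 = (0.368 + 2.008836) / (-1.95) = -1.2189,   |z_1| = 1.2189.
  z_2 = (0.368 - 2.008836) / (-1.95) = 0.8415,   |z_2| = 0.8415.
Moduli of all roots: 1.2189, 0.8415.
All moduli strictly greater than 1? No.
Verdict: Not invertible.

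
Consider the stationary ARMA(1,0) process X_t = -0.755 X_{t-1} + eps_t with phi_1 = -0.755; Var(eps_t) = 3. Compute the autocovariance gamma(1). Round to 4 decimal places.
\gamma(1) = -5.2677

Multiply the model equation by X_{t-k} and take expectations. With theta_0 = psi_0 = 1 and psi_j the MA(infinity) weights, this gives
  gamma(k) - sum_i phi_i gamma(k-i) = c_k,
  c_k = sigma^2 * sum_{j=k..q} theta_j psi_{j-k}   (c_k = 0 for k > q),
using gamma(-m) = gamma(m).
Pure AR (q = 0): c_0 = sigma^2 = 3, c_k = 0 for k >= 1.
Equations for k = 0 and k = 1 (AR order 1):
  gamma(0) = phi_1 gamma(1) + c_0
  gamma(1) = phi_1 gamma(0) + c_1
Substituting the second into the first: gamma(0) (1 - phi_1^2) = c_0 + phi_1 c_1, so
  gamma(0) = c_0 / (1 - phi_1^2) = 3 / (1 - (-0.755)^2) = 3 / 0.429975 = 6.97715.
  gamma(1) = phi_1 gamma(0) = (-0.755)(6.97715) = -5.267748.
Therefore gamma(1) = -5.2677 (to 4 decimal places).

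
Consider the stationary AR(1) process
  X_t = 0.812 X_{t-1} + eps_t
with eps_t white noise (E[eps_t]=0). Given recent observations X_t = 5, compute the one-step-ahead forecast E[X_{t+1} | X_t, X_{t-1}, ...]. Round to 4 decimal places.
E[X_{t+1} \mid \mathcal F_t] = 4.0600

For an AR(p) model X_t = c + sum_i phi_i X_{t-i} + eps_t, the
one-step-ahead conditional mean is
  E[X_{t+1} | X_t, ...] = c + sum_i phi_i X_{t+1-i}.
Substitute known values:
  E[X_{t+1} | ...] = (0.812) * (5)
                   = 4.0600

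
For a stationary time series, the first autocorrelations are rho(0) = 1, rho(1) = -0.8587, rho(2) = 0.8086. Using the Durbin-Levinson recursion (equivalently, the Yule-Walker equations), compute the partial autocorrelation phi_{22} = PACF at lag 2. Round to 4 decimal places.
\phi_{22} = 0.2712

The PACF at lag k is phi_{kk}, the last component of the solution
to the Yule-Walker system G_k phi = r_k where
  (G_k)_{ij} = rho(|i - j|), (r_k)_i = rho(i), i,j = 1..k.
Equivalently, Durbin-Levinson gives phi_{kk} iteratively:
  phi_{11} = rho(1)
  phi_{kk} = [rho(k) - sum_{j=1..k-1} phi_{k-1,j} rho(k-j)]
            / [1 - sum_{j=1..k-1} phi_{k-1,j} rho(j)],
  phi_{k,j} = phi_{k-1,j} - phi_{kk} phi_{k-1,k-j},  j = 1..k-1.
Step k = 1:
  phi_11 = rho(1) = -0.8587.
Step k = 2:
  phi_22 = [rho(2) - phi_11 rho(1)] / [1 - phi_11 rho(1)] = [0.8086 - (-0.8587)(-0.8587)] / [1 - (-0.8587)(-0.8587)]
         = 0.07123431 / 0.26263431 = 0.2712.
Therefore phi_{22} = 0.2712.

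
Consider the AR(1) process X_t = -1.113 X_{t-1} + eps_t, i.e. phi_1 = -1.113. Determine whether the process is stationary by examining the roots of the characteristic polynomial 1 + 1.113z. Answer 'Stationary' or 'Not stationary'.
\text{Not stationary}

The AR(p) characteristic polynomial is P(z) = 1 + 1.113z.
Stationarity requires all roots to lie outside the unit circle, i.e. |z| > 1 for every root.
This is linear in z: 1 + (1.113) z = 0  =>  z = -1/(1.113) = -0.898473,  |z| = 0.898473.
Moduli of all roots: 0.8985.
All moduli strictly greater than 1? No.
Verdict: Not stationary.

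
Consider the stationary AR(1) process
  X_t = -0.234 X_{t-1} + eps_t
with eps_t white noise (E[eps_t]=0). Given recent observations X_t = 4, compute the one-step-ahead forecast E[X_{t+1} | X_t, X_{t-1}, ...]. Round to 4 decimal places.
E[X_{t+1} \mid \mathcal F_t] = -0.9360

For an AR(p) model X_t = c + sum_i phi_i X_{t-i} + eps_t, the
one-step-ahead conditional mean is
  E[X_{t+1} | X_t, ...] = c + sum_i phi_i X_{t+1-i}.
Substitute known values:
  E[X_{t+1} | ...] = (-0.234) * (4)
                   = -0.9360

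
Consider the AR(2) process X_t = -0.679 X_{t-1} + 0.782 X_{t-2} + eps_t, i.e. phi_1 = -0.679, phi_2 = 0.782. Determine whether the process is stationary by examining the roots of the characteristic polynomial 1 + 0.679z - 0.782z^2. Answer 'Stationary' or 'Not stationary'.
\text{Not stationary}

The AR(p) characteristic polynomial is P(z) = 1 + 0.679z - 0.782z^2.
Stationarity requires all roots to lie outside the unit circle, i.e. |z| > 1 for every root.
Set 1 + (0.679) z + (-0.782) z^2 = 0, i.e. a z^2 + b z + c = 0 with a = -0.782, b = 0.679, c = 1.
Discriminant D = b^2 - 4ac = (0.679)^2 - 4*(-0.782)*1 = 0.461041 - (-3.128) = 3.589041.
D >= 0, so the roots are real: z = (-b +/- sqrt(D)) / (2a) = (-0.679 +/- 1.894476) / (-1.564).
  z_1 = (-0.679 + 1.894476) / (-1.564) = -0.7772,   |z_1| = 0.7772.
  z_2 = (-0.679 - 1.894476) / (-1.564) = 1.6454,   |z_2| = 1.6454.
Moduli of all roots: 0.7772, 1.6454.
All moduli strictly greater than 1? No.
Verdict: Not stationary.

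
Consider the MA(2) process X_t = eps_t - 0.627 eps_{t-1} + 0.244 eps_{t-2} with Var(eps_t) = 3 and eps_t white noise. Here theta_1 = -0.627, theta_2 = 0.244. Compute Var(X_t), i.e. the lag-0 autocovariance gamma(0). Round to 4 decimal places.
\gamma(0) = 4.3580

For an MA(q) process X_t = eps_t + sum_i theta_i eps_{t-i} with
Var(eps_t) = sigma^2, the variance is
  gamma(0) = sigma^2 * (1 + sum_i theta_i^2).
  sum_i theta_i^2 = (-0.627)^2 + (0.244)^2 = 0.393129 + 0.059536 = 0.452665.
  gamma(0) = 3 * (1 + 0.452665) = 3 * 1.452665 = 4.357995, which rounds to 4.3580.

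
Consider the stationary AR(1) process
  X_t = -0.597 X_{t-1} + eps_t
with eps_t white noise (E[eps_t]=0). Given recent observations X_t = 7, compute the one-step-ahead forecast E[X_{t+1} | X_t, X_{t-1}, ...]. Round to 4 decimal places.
E[X_{t+1} \mid \mathcal F_t] = -4.1790

For an AR(p) model X_t = c + sum_i phi_i X_{t-i} + eps_t, the
one-step-ahead conditional mean is
  E[X_{t+1} | X_t, ...] = c + sum_i phi_i X_{t+1-i}.
Substitute known values:
  E[X_{t+1} | ...] = (-0.597) * (7)
                   = -4.1790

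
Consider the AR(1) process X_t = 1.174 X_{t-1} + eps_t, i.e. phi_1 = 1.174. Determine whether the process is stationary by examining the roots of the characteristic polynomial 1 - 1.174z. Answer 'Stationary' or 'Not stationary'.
\text{Not stationary}

The AR(p) characteristic polynomial is P(z) = 1 - 1.174z.
Stationarity requires all roots to lie outside the unit circle, i.e. |z| > 1 for every root.
This is linear in z: 1 + (-1.174) z = 0  =>  z = -1/(-1.174) = 0.851789,  |z| = 0.851789.
Moduli of all roots: 0.8518.
All moduli strictly greater than 1? No.
Verdict: Not stationary.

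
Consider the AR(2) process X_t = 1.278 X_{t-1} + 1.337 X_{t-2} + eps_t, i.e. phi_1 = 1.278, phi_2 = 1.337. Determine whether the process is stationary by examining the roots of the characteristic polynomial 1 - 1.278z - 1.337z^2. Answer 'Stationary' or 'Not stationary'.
\text{Not stationary}

The AR(p) characteristic polynomial is P(z) = 1 - 1.278z - 1.337z^2.
Stationarity requires all roots to lie outside the unit circle, i.e. |z| > 1 for every root.
Set 1 + (-1.278) z + (-1.337) z^2 = 0, i.e. a z^2 + b z + c = 0 with a = -1.337, b = -1.278, c = 1.
Discriminant D = b^2 - 4ac = (-1.278)^2 - 4*(-1.337)*1 = 1.633284 - (-5.348) = 6.981284.
D >= 0, so the roots are real: z = (-b +/- sqrt(D)) / (2a) = (1.278 +/- 2.642212) / (-2.674).
  z_1 = (1.278 + 2.642212) / (-2.674) = -1.466,   |z_1| = 1.466.
  z_2 = (1.278 - 2.642212) / (-2.674) = 0.5102,   |z_2| = 0.5102.
Moduli of all roots: 1.4660, 0.5102.
All moduli strictly greater than 1? No.
Verdict: Not stationary.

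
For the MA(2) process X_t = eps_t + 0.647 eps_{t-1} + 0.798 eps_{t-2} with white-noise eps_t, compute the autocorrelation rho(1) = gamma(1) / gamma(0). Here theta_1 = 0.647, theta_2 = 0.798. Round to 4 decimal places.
\rho(1) = 0.5660

For an MA(q) process with theta_0 = 1, the autocovariance is
  gamma(k) = sigma^2 * sum_{i=0..q-k} theta_i * theta_{i+k},
and rho(k) = gamma(k) / gamma(0). Sigma^2 cancels.
  numerator   = (1)*(0.647) + (0.647)*(0.798) = 1.163306.
  denominator = (1)^2 + (0.647)^2 + (0.798)^2 = 2.055413.
  rho(1) = 1.163306 / 2.055413 = 0.5660.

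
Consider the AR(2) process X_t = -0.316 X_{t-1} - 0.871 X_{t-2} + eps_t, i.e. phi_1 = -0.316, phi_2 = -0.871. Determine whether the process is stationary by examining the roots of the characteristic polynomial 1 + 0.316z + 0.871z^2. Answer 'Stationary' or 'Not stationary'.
\text{Stationary}

The AR(p) characteristic polynomial is P(z) = 1 + 0.316z + 0.871z^2.
Stationarity requires all roots to lie outside the unit circle, i.e. |z| > 1 for every root.
Set 1 + (0.316) z + (0.871) z^2 = 0, i.e. a z^2 + b z + c = 0 with a = 0.871, b = 0.316, c = 1.
Discriminant D = b^2 - 4ac = (0.316)^2 - 4*(0.871)*1 = 0.099856 - (3.484) = -3.384144.
D < 0, so the roots are the complex-conjugate pair z = (-b +/- i sqrt(-D)) / (2a) = -0.1814 +/- 1.056i.
For a conjugate pair |z|^2 = z * conj(z) = (product of roots) = c/a = 1/(0.871) = 1.148106, so |z| = sqrt(1.148106) = 1.0715 for both roots.
Moduli of all roots: 1.0715, 1.0715.
All moduli strictly greater than 1? Yes.
Verdict: Stationary.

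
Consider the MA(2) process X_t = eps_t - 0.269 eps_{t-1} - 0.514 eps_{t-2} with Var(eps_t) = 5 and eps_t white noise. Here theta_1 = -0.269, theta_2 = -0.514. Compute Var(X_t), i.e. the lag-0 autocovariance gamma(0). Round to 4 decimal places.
\gamma(0) = 6.6828

For an MA(q) process X_t = eps_t + sum_i theta_i eps_{t-i} with
Var(eps_t) = sigma^2, the variance is
  gamma(0) = sigma^2 * (1 + sum_i theta_i^2).
  sum_i theta_i^2 = (-0.269)^2 + (-0.514)^2 = 0.072361 + 0.264196 = 0.336557.
  gamma(0) = 5 * (1 + 0.336557) = 5 * 1.336557 = 6.682785, which rounds to 6.6828.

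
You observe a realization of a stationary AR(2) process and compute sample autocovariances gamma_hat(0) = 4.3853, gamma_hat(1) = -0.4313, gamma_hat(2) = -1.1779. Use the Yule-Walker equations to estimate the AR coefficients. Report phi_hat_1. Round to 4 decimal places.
\hat\phi_{1} = -0.1260

The Yule-Walker equations for an AR(p) process read, in matrix form,
  Gamma_p phi = r_p,   with   (Gamma_p)_{ij} = gamma(|i - j|),
                       (r_p)_i = gamma(i),   i,j = 1..p.
Substitute the sample gammas (Toeplitz matrix and right-hand side of size 2):
  Gamma_p = [[4.3853, -0.4313], [-0.4313, 4.3853]]
  r_p     = [-0.4313, -1.1779]
Written out:
  4.3853 phi_1 - 0.4313 phi_2 = -0.4313
  -0.4313 phi_1 + 4.3853 phi_2 = -1.1779
Solve by Cramer's rule:
  det = gamma(0)^2 - gamma(1)^2 = (4.3853)^2 - (-0.4313)^2 = 19.23085609 - 0.18601969 = 19.0448364
  phi_hat_1 = [gamma(1) gamma(0) - gamma(1) gamma(2)] / det = [(-0.4313)(4.3853) - (-0.4313)(-1.1779)] / 19.0448364 = -2.39940816 / 19.0448364 = -0.126
  phi_hat_2 = [gamma(0) gamma(2) - gamma(1)^2] / det = [(4.3853)(-1.1779) - (-0.4313)^2] / 19.0448364 = -5.35146456 / 19.0448364 = -0.281
So phi_hat = [-0.1260, -0.2810].
Therefore phi_hat_1 = -0.1260.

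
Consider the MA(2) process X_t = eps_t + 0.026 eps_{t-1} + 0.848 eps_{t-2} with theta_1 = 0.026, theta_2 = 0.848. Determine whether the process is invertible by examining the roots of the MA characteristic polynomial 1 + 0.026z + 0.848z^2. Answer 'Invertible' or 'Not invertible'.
\text{Invertible}

The MA(q) characteristic polynomial is P(z) = 1 + 0.026z + 0.848z^2.
Invertibility requires all roots to lie outside the unit circle, i.e. |z| > 1 for every root.
Set 1 + (0.026) z + (0.848) z^2 = 0, i.e. a z^2 + b z + c = 0 with a = 0.848, b = 0.026, c = 1.
Discriminant D = b^2 - 4ac = (0.026)^2 - 4*(0.848)*1 = 0.000676 - (3.392) = -3.391324.
D < 0, so the roots are the complex-conjugate pair z = (-b +/- i sqrt(-D)) / (2a) = -0.0153 +/- 1.0858i.
For a conjugate pair |z|^2 = z * conj(z) = (product of roots) = c/a = 1/(0.848) = 1.179245, so |z| = sqrt(1.179245) = 1.0859 for both roots.
Moduli of all roots: 1.0859, 1.0859.
All moduli strictly greater than 1? Yes.
Verdict: Invertible.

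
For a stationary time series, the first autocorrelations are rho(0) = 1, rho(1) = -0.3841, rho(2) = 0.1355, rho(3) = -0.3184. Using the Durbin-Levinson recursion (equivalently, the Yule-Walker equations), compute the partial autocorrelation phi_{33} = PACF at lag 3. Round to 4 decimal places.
\phi_{33} = -0.3180

The PACF at lag k is phi_{kk}, the last component of the solution
to the Yule-Walker system G_k phi = r_k where
  (G_k)_{ij} = rho(|i - j|), (r_k)_i = rho(i), i,j = 1..k.
Equivalently, Durbin-Levinson gives phi_{kk} iteratively:
  phi_{11} = rho(1)
  phi_{kk} = [rho(k) - sum_{j=1..k-1} phi_{k-1,j} rho(k-j)]
            / [1 - sum_{j=1..k-1} phi_{k-1,j} rho(j)],
  phi_{k,j} = phi_{k-1,j} - phi_{kk} phi_{k-1,k-j},  j = 1..k-1.
Step k = 1:
  phi_11 = rho(1) = -0.3841.
Step k = 2:
  phi_22 = [rho(2) - phi_11 rho(1)] / [1 - phi_11 rho(1)] = [0.1355 - (-0.3841)(-0.3841)] / [1 - (-0.3841)(-0.3841)]
         = -0.01203281 / 0.85246719 = -0.014115.
  Update: phi_21 = phi_11 - phi_22 phi_11 = -0.3841 - (-0.014115)(-0.3841) = -0.389522.
Step k = 3:
  phi_33 = [rho(3) - phi_21 rho(2) - phi_22 rho(1)] / [1 - phi_21 rho(1) - phi_22 rho(2)]
    numerator   = -0.3184 - (-0.389522)(0.1355) - (-0.014115)(-0.3841) = -0.27104149
    denominator = 1 - (-0.389522)(-0.3841) - (-0.014115)(0.1355) = 0.85229734
  phi_33 = -0.27104149 / 0.85229734 = -0.318.
Therefore phi_{33} = -0.3180.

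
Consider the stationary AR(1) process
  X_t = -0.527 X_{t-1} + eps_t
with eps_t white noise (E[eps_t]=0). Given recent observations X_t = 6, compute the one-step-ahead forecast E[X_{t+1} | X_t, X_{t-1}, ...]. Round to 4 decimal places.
E[X_{t+1} \mid \mathcal F_t] = -3.1620

For an AR(p) model X_t = c + sum_i phi_i X_{t-i} + eps_t, the
one-step-ahead conditional mean is
  E[X_{t+1} | X_t, ...] = c + sum_i phi_i X_{t+1-i}.
Substitute known values:
  E[X_{t+1} | ...] = (-0.527) * (6)
                   = -3.1620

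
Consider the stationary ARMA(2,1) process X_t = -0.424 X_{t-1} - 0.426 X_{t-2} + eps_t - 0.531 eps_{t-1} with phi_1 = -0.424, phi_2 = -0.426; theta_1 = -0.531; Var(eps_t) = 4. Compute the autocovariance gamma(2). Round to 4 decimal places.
\gamma(2) = -1.9374

Multiply the model equation by X_{t-k} and take expectations. With theta_0 = psi_0 = 1 and psi_j the MA(infinity) weights, this gives
  gamma(k) - sum_i phi_i gamma(k-i) = c_k,
  c_k = sigma^2 * sum_{j=k..q} theta_j psi_{j-k}   (c_k = 0 for k > q),
using gamma(-m) = gamma(m).
psi-weights needed (psi_j = theta_j + sum_i phi_i psi_{j-i}):
  psi_1 = theta_1 + phi_1 = -0.531 + (-0.424) = -0.955
Right-hand sides:
  c_0 = sigma^2 (1 + theta_1 psi_1) = 4 * (1 + (-0.531)(-0.955)) = 4 * 1.507105 = 6.02842
  c_1 = sigma^2 theta_1 = 4 * (-0.531) = -2.124
  c_2 = 0
Equations for k = 0, 1, 2 (AR order 2, c_2 = 0):
  (E0) gamma(0) = phi_1 gamma(1) + phi_2 gamma(2) + c_0
  (E1) gamma(1) = phi_1 gamma(0) + phi_2 gamma(1) + c_1
  (E2) gamma(2) = phi_1 gamma(1) + phi_2 gamma(0)
From (E1): gamma(1) = A gamma(0) + B with
  A = phi_1 / (1 - phi_2) = -0.424 / 1.426 = -0.297335,   B = c_1 / (1 - phi_2) = -2.124 / 1.426 = -1.489481.
Insert (E2) into (E0): gamma(0) (1 - phi_2^2) = phi_1 (1 + phi_2) gamma(1) + c_0.
  phi_1 (1 + phi_2) = (-0.424)(0.574) = -0.243376,   1 - phi_2^2 = 0.818524.
Replace gamma(1) by A gamma(0) + B and collect gamma(0):
  gamma(0) [0.818524 - (-0.243376)(-0.297335)] = (-0.243376)(-1.489481) + 6.02842
  gamma(0) * 0.74616 = 6.390924
  gamma(0) = 6.390924 / 0.74616 = 8.565088.
  gamma(1) = A gamma(0) + B = (-0.297335)(8.565088) + (-1.489481) = -4.036183.
  gamma(2) = phi_1 gamma(1) + phi_2 gamma(0) = (-0.424)(-4.036183) + (-0.426)(8.565088) = -1.937386.
Therefore gamma(2) = -1.9374 (to 4 decimal places).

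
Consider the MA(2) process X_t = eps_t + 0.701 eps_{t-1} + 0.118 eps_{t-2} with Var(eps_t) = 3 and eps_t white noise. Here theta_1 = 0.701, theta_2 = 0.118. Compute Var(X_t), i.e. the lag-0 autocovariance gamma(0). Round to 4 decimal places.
\gamma(0) = 4.5160

For an MA(q) process X_t = eps_t + sum_i theta_i eps_{t-i} with
Var(eps_t) = sigma^2, the variance is
  gamma(0) = sigma^2 * (1 + sum_i theta_i^2).
  sum_i theta_i^2 = (0.701)^2 + (0.118)^2 = 0.491401 + 0.013924 = 0.505325.
  gamma(0) = 3 * (1 + 0.505325) = 3 * 1.505325 = 4.515975, which rounds to 4.5160.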